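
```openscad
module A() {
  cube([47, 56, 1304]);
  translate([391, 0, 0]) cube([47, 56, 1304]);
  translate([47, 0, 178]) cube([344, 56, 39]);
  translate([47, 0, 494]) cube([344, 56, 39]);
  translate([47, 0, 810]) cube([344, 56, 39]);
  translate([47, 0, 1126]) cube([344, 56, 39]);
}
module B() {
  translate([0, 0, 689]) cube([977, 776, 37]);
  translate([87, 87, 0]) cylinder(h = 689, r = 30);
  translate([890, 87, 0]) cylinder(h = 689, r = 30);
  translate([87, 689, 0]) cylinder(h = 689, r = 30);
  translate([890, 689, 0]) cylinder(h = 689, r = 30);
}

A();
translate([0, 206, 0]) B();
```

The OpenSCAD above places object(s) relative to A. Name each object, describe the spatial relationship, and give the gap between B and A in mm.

A is a ladder. B is a table. The table is on the floor beside the ladder on its +y side. The gap between the table and the ladder is 150 mm.

The table's nearest face is 150 mm from the ladder's +y face.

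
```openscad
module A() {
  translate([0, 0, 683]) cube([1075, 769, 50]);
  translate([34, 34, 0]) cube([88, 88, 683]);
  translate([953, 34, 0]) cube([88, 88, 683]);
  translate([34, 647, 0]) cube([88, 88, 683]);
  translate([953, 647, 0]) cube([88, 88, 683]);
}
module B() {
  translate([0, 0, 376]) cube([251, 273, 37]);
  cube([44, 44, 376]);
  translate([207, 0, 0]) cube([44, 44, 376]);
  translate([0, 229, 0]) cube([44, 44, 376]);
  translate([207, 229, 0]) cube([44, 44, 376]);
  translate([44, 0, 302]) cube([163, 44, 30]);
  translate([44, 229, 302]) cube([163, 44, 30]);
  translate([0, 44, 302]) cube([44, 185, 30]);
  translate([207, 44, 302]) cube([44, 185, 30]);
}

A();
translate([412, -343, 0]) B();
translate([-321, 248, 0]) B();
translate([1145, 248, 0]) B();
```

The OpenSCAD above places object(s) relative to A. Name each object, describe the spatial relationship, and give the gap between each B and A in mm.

Each stool's nearest face is 70 mm from the table's bounding box.

A is a table. B is a stool. Three stools sit around the table at the −y, −x, +x sides. The gap between each stool and the table is 70 mm.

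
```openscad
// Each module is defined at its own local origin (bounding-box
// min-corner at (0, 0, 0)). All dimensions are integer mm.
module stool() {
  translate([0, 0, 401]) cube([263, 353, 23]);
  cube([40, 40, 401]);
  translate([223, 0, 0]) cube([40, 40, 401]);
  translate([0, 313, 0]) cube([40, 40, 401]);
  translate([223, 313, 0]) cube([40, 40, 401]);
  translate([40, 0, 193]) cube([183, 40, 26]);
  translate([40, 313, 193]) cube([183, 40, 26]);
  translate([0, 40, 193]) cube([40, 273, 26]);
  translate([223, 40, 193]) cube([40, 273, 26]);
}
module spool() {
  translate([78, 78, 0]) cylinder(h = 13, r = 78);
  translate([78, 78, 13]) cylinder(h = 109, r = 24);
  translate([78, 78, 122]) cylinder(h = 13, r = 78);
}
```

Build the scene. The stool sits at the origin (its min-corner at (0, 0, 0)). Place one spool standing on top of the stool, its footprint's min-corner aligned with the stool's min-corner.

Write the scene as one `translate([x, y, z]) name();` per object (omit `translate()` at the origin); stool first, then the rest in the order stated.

stool();
translate([0, 0, 424]) spool();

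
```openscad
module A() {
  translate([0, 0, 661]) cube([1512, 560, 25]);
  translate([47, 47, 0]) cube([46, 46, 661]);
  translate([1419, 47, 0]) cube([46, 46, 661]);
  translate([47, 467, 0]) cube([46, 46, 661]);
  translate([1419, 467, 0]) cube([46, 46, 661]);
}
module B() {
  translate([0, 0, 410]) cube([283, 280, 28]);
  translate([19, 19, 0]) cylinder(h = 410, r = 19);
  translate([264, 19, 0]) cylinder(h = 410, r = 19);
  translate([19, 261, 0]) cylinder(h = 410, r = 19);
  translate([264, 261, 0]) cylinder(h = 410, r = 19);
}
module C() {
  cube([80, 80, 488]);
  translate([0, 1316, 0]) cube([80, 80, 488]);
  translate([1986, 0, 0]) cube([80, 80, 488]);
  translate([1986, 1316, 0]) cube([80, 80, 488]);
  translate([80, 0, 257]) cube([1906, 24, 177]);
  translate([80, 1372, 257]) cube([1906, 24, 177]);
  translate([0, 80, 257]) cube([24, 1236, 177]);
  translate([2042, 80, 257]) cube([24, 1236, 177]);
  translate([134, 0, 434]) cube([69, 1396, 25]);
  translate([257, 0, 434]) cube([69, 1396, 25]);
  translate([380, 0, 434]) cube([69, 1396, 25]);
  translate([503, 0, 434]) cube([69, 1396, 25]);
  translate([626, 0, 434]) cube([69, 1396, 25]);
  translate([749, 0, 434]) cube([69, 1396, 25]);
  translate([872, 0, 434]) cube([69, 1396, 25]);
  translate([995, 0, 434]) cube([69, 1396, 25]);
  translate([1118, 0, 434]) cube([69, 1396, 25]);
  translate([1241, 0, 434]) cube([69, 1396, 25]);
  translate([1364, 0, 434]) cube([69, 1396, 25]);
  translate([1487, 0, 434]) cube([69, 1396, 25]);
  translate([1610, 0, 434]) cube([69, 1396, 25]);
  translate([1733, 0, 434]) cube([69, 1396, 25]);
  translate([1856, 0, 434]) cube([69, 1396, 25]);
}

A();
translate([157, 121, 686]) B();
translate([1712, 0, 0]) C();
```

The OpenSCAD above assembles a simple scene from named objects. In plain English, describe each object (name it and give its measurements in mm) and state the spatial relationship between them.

A is a table: top 1512 mm (x) × 560 mm (y), 25 mm thick, upper face at z = 686 mm, on four 46×46 mm square legs, each inset 47 mm from the nearest pair of top edges, running from z = 0 to the bottom of the top.

B is a simple wooden stool: a rectangular seat 283 mm (x) by 280 mm (y), 28 mm thick, top face at z = 438 mm, on four round legs, each 38 mm in diameter. The legs rest on z = 0, each leg's axis is inset half a diameter from the nearest pair of seat edges (so the leg's bounding box is flush with the corner).

C is a bed frame 2066 mm long (x) by 1396 mm wide (y). Four 80×80 mm corner posts, 488 mm tall, at the corners of the footprint. Four rails of 24 mm thickness and 177 mm height run between adjacent posts with their undersides at z = 257 mm, their outer faces flush with the outside of the frame (the two x-running rails run between the posts' inner faces; the two y-running rails run between the posts' inner faces). 15 slats, each 69 mm wide (x) and 25 mm thick, lie across the top of the two x-running rails, running the full 1396 mm width of the frame in y; the slats are evenly spaced along x between the inner faces of the end posts with equal gaps (rounded down to the nearest mm) at the −x end and between each pair — any rounding remainder accumulates at the +x end.

The stool is on top of the table. The bed frame is on the floor beside the table on its +x side.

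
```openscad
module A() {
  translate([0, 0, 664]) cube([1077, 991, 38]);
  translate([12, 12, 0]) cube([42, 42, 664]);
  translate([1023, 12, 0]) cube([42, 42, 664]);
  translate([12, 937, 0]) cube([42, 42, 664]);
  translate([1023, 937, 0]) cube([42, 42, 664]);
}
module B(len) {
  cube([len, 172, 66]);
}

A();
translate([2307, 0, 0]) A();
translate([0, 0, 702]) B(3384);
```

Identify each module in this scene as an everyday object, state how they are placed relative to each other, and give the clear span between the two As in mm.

Second table starts at x = 2307; first ends at x = 1077; clear span = 2307 − 1077 = 1230 mm.

A is a table. B is a beam. A beam spans the tops of two tables. The clear span between the two tables is 1230 mm.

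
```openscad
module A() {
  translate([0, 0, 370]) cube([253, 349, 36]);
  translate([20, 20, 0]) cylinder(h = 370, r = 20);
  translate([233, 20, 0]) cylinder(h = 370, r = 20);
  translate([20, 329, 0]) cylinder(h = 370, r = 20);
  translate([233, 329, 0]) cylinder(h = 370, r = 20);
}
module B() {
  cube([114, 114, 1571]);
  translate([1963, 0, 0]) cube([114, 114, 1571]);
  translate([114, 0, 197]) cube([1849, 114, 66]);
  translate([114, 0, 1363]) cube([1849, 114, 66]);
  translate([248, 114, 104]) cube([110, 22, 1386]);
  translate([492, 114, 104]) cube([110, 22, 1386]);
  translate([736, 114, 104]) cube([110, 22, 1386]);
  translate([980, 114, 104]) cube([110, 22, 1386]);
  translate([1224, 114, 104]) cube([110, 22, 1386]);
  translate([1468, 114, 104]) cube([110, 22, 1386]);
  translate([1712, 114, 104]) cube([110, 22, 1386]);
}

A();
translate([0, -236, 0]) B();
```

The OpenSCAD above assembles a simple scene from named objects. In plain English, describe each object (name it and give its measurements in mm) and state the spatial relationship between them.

A is a four-legged stool. The seat is a 253×349×36 mm slab whose top surface is at z = 406 mm; four round legs, each 40 mm in diameter, run from the floor (z = 0) to the underside of the seat, each leg's axis is inset half a diameter from the nearest pair of seat edges (so the leg's bounding box is flush with the corner).

B is a fence section. Two 114×114 mm posts, 1571 mm tall, stand on the floor with a clear span of 1849 mm between their inner faces. Two horizontal rails of 114×66 mm section span the gap between the posts with their undersides at z = 197 mm and z = 1363 mm, flush with the posts' −y face. 7 pickets, each 110 mm wide, 22 mm thick and 1386 mm tall, are fixed to the +y face of the rails with their bottoms at z = 104 mm, evenly spaced across the span with equal gaps (rounded down to the nearest mm) at the −x end and between each pair — any rounding remainder accumulates at the +x end.

The fence section is on the floor beside the stool on its −y side.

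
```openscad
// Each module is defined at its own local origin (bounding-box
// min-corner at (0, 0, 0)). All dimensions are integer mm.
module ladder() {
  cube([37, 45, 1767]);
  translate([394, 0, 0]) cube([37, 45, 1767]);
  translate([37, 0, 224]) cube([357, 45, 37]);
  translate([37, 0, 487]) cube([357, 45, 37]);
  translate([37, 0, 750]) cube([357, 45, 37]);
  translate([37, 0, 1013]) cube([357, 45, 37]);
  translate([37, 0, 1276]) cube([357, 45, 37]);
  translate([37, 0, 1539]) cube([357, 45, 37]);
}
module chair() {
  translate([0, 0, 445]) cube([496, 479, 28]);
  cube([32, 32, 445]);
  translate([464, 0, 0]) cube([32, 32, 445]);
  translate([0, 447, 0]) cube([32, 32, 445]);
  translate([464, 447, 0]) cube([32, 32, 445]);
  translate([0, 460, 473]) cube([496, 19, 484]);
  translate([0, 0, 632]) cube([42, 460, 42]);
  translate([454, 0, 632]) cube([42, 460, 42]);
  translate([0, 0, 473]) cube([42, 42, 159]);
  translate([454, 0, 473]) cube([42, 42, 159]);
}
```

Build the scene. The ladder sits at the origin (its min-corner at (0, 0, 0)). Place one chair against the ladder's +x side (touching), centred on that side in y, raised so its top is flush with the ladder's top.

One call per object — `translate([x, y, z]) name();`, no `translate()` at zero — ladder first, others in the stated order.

ladder();
translate([431, -217, 810]) chair();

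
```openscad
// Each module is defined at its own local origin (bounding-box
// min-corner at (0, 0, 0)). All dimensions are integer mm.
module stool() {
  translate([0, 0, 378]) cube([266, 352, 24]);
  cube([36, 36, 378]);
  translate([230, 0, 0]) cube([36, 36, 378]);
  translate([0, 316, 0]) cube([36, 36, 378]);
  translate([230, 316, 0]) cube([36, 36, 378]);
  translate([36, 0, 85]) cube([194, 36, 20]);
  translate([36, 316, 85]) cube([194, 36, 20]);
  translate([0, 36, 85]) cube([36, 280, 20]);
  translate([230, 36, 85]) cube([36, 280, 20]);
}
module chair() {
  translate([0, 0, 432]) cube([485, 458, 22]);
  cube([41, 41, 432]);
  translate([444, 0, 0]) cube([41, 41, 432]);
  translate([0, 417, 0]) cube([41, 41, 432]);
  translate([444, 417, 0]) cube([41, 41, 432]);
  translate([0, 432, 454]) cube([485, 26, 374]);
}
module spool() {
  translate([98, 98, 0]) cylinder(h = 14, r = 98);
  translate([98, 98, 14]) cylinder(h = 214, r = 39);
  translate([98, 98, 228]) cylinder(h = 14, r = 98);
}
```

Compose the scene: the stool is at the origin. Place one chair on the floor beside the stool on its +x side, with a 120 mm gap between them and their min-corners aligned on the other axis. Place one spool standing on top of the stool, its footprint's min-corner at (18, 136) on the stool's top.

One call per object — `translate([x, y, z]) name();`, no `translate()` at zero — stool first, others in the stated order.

stool();
translate([386, 0, 0]) chair();
translate([18, 136, 402]) spool();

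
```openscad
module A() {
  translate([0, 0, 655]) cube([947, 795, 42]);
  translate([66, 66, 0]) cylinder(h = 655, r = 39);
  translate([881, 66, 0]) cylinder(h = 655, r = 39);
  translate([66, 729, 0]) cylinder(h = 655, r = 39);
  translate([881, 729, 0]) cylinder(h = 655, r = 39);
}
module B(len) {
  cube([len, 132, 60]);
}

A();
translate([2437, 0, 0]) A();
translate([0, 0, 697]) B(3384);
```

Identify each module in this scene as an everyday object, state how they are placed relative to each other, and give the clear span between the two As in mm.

Second table starts at x = 2437; first ends at x = 947; clear span = 2437 − 947 = 1490 mm.

A is a table. B is a beam. A beam spans the tops of two tables. The clear span between the two tables is 1490 mm.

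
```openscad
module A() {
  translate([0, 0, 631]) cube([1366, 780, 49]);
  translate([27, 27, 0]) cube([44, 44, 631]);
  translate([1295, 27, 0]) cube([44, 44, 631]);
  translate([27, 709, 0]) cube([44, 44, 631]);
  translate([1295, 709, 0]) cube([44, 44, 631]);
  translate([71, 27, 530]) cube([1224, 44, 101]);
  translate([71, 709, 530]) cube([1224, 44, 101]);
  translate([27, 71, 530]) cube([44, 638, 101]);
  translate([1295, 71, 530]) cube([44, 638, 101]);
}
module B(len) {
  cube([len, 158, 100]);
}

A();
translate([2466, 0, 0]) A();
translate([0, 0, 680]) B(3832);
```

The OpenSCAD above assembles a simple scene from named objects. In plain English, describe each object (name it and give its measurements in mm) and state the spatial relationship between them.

A is a table: top 1366 mm (x) × 780 mm (y), 49 mm thick, upper face at z = 680 mm, on four 44×44 mm square legs, each inset 27 mm from the nearest pair of top edges, running from z = 0 to the bottom of the top. Four apron rails, 44 mm thick and 101 mm tall, run between adjacent legs with their top edges flush with the underside of the top and their outer faces flush with the legs' outer faces.

B is a rectangular beam 3832 mm long (x), 158 mm deep (y), 100 mm thick (z).

The beam spans the tops of two tables placed 1100 mm apart, resting at z = 680 mm.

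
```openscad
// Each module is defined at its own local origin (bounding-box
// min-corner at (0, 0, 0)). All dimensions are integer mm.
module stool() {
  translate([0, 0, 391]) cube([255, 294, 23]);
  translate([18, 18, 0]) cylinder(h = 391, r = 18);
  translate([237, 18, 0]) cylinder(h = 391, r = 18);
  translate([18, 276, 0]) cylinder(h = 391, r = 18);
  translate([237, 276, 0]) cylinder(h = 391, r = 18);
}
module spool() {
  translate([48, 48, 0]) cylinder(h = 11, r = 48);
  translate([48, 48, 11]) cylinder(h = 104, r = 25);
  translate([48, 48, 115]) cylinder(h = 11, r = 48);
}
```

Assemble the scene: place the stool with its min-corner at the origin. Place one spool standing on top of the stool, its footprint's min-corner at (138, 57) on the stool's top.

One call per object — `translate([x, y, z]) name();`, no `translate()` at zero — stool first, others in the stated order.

stool();
translate([138, 57, 414]) spool();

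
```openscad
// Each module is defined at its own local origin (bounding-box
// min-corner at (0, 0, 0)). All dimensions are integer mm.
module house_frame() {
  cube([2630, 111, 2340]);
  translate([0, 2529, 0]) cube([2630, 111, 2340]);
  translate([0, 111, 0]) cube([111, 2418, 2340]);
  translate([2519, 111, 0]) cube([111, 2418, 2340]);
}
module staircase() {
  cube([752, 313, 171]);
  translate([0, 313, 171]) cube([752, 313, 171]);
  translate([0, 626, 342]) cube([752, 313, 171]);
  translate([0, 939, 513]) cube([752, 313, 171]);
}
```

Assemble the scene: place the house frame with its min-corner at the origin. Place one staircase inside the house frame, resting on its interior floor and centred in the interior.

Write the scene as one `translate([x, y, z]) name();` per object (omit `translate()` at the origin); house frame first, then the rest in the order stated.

house_frame();
translate([939, 694, 0]) staircase();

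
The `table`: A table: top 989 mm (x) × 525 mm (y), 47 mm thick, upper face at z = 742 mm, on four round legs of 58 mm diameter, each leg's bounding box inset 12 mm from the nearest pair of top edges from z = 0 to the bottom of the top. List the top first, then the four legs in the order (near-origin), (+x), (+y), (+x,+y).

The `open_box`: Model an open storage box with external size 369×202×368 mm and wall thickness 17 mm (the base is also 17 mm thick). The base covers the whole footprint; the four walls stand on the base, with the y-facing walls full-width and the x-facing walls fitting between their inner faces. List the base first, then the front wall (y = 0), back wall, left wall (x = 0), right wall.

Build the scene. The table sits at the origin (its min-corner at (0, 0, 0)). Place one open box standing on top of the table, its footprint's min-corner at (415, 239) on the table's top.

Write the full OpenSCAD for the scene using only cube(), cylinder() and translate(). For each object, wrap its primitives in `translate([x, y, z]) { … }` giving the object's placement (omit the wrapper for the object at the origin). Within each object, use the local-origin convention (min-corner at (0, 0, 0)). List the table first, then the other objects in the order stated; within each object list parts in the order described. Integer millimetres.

translate([0, 0, 695]) cube([989, 525, 47]);
translate([41, 41, 0]) cylinder(h = 695, r = 29);
translate([948, 41, 0]) cylinder(h = 695, r = 29);
translate([41, 484, 0]) cylinder(h = 695, r = 29);
translate([948, 484, 0]) cylinder(h = 695, r = 29);
translate([415, 239, 742]) {
  cube([369, 202, 17]);
  translate([0, 0, 17]) cube([369, 17, 351]);
  translate([0, 185, 17]) cube([369, 17, 351]);
  translate([0, 17, 17]) cube([17, 168, 351]);
  translate([352, 17, 17]) cube([17, 168, 351]);
}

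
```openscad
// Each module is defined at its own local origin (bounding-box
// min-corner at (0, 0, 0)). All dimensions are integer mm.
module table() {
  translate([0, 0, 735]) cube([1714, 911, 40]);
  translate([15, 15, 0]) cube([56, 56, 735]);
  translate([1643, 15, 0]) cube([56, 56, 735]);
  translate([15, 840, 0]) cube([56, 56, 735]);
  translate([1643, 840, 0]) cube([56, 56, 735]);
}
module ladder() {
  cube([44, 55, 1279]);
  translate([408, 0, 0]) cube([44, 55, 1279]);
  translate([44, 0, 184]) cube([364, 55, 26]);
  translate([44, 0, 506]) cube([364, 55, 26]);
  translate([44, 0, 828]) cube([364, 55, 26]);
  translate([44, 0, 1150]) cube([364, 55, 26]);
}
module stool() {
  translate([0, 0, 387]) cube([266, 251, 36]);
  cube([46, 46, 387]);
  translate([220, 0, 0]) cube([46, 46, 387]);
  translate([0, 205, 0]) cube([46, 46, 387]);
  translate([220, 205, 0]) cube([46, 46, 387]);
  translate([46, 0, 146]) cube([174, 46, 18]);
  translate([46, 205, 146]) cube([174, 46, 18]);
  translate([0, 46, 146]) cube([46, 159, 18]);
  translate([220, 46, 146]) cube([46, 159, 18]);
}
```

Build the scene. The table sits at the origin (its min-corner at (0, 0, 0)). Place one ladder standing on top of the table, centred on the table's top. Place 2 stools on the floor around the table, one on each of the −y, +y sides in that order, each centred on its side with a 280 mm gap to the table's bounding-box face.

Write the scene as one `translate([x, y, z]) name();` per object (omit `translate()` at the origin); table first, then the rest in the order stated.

table();
translate([631, 428, 775]) ladder();
translate([724, -531, 0]) stool();
translate([724, 1191, 0]) stool();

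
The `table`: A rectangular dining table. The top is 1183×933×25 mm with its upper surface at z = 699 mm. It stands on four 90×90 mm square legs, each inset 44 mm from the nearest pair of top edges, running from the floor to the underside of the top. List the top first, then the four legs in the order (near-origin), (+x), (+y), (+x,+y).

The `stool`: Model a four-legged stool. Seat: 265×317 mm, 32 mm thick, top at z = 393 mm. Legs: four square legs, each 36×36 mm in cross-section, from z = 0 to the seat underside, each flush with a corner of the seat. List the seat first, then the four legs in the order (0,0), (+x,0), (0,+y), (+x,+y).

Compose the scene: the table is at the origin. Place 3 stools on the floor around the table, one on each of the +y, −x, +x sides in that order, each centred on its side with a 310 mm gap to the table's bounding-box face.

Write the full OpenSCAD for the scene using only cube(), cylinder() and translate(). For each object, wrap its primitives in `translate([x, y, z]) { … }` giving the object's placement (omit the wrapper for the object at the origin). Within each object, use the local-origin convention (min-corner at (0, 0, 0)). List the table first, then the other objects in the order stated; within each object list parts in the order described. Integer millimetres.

translate([0, 0, 674]) cube([1183, 933, 25]);
translate([44, 44, 0]) cube([90, 90, 674]);
translate([1049, 44, 0]) cube([90, 90, 674]);
translate([44, 799, 0]) cube([90, 90, 674]);
translate([1049, 799, 0]) cube([90, 90, 674]);
translate([459, 1243, 0]) {
  translate([0, 0, 361]) cube([265, 317, 32]);
  cube([36, 36, 361]);
  translate([229, 0, 0]) cube([36, 36, 361]);
  translate([0, 281, 0]) cube([36, 36, 361]);
  translate([229, 281, 0]) cube([36, 36, 361]);
}
translate([-575, 308, 0]) {
  translate([0, 0, 361]) cube([265, 317, 32]);
  cube([36, 36, 361]);
  translate([229, 0, 0]) cube([36, 36, 361]);
  translate([0, 281, 0]) cube([36, 36, 361]);
  translate([229, 281, 0]) cube([36, 36, 361]);
}
translate([1493, 308, 0]) {
  translate([0, 0, 361]) cube([265, 317, 32]);
  cube([36, 36, 361]);
  translate([229, 0, 0]) cube([36, 36, 361]);
  translate([0, 281, 0]) cube([36, 36, 361]);
  translate([229, 281, 0]) cube([36, 36, 361]);
}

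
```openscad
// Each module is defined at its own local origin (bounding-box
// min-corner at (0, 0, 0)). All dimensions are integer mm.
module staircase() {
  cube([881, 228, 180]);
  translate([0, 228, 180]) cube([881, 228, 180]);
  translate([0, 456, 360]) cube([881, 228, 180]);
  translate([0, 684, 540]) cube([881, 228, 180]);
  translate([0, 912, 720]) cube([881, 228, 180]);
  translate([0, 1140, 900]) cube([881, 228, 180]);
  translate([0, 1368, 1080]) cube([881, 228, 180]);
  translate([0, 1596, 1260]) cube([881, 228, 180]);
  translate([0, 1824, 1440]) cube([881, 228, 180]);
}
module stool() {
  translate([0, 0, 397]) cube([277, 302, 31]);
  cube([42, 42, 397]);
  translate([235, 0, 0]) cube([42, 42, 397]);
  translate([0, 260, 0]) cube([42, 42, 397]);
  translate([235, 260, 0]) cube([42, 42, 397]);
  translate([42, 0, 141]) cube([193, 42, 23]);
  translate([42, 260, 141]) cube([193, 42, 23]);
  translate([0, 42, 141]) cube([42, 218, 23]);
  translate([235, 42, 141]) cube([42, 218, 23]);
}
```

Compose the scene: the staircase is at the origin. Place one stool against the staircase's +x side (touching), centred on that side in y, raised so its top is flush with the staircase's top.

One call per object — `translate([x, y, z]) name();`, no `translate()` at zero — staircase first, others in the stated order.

staircase();
translate([881, 875, 1192]) stool();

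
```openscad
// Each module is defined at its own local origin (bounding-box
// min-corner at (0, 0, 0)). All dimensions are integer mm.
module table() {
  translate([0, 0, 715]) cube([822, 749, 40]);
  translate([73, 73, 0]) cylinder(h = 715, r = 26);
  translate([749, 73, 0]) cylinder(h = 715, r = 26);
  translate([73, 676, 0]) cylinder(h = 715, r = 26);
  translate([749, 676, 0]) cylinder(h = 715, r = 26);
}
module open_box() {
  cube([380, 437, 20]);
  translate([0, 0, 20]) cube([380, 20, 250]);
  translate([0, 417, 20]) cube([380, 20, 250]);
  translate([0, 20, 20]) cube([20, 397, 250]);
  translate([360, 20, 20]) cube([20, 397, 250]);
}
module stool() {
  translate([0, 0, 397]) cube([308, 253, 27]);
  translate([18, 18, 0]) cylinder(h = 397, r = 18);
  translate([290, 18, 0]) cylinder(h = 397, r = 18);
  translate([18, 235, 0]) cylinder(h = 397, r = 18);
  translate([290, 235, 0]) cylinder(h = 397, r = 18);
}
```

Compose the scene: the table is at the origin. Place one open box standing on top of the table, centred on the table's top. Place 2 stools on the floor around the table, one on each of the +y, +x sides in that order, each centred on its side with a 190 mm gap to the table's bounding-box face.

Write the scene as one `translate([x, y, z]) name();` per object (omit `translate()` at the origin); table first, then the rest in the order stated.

table();
translate([221, 156, 755]) open_box();
translate([257, 939, 0]) stool();
translate([1012, 248, 0]) stool();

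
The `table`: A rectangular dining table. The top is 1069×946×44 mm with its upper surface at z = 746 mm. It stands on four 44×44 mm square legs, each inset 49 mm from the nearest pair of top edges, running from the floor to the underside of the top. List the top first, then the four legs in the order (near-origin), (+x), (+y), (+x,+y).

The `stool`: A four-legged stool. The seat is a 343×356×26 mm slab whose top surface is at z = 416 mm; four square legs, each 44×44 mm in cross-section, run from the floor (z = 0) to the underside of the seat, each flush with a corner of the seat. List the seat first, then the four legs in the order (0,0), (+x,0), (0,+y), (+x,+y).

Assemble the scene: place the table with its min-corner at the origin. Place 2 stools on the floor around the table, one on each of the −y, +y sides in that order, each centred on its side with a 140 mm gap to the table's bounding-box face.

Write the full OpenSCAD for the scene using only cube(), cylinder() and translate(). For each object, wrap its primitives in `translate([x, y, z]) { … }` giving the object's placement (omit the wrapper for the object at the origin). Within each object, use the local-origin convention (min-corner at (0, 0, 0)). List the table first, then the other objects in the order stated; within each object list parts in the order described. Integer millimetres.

translate([0, 0, 702]) cube([1069, 946, 44]);
translate([49, 49, 0]) cube([44, 44, 702]);
translate([976, 49, 0]) cube([44, 44, 702]);
translate([49, 853, 0]) cube([44, 44, 702]);
translate([976, 853, 0]) cube([44, 44, 702]);
translate([363, -496, 0]) {
  translate([0, 0, 390]) cube([343, 356, 26]);
  cube([44, 44, 390]);
  translate([299, 0, 0]) cube([44, 44, 390]);
  translate([0, 312, 0]) cube([44, 44, 390]);
  translate([299, 312, 0]) cube([44, 44, 390]);
}
translate([363, 1086, 0]) {
  translate([0, 0, 390]) cube([343, 356, 26]);
  cube([44, 44, 390]);
  translate([299, 0, 0]) cube([44, 44, 390]);
  translate([0, 312, 0]) cube([44, 44, 390]);
  translate([299, 312, 0]) cube([44, 44, 390]);
}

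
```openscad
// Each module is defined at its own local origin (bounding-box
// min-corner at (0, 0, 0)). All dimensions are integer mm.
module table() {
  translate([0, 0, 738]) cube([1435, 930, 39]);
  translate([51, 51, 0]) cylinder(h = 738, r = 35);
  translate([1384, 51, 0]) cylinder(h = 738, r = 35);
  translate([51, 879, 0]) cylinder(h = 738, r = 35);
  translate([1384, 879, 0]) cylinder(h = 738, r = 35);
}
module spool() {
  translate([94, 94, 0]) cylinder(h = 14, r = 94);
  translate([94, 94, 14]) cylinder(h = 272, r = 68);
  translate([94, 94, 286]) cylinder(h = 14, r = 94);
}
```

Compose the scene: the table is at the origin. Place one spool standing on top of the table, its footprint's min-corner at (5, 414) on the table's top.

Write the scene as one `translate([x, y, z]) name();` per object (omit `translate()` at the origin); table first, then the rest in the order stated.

table();
translate([5, 414, 777]) spool();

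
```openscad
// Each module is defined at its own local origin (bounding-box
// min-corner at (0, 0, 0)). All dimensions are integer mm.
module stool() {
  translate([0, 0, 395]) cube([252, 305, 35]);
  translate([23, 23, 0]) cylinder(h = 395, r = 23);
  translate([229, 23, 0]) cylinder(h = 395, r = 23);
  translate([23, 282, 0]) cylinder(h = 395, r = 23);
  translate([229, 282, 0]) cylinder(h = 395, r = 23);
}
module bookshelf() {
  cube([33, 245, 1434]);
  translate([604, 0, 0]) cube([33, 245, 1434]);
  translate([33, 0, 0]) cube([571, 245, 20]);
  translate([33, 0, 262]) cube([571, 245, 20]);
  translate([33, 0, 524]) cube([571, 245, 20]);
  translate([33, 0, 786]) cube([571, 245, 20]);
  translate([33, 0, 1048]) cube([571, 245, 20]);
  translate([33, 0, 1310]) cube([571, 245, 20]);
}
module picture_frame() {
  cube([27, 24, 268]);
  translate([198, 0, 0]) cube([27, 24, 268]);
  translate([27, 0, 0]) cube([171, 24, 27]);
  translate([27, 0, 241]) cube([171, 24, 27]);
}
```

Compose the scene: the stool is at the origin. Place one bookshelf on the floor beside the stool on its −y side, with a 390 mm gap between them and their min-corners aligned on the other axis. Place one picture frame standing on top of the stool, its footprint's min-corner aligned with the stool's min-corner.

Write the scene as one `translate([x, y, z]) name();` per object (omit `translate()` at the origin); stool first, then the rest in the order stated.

stool();
translate([0, -635, 0]) bookshelf();
translate([0, 0, 430]) picture_frame();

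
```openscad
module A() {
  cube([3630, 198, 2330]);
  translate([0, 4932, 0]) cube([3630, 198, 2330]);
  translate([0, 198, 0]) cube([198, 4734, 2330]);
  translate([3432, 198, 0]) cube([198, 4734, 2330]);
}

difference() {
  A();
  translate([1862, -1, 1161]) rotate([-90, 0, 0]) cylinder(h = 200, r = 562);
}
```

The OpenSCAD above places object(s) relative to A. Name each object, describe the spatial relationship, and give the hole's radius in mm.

The subtracted cylinder has r = 562 mm.

A is a house frame. The house frame has a circular hole through its front wall. The hole's radius is 562 mm.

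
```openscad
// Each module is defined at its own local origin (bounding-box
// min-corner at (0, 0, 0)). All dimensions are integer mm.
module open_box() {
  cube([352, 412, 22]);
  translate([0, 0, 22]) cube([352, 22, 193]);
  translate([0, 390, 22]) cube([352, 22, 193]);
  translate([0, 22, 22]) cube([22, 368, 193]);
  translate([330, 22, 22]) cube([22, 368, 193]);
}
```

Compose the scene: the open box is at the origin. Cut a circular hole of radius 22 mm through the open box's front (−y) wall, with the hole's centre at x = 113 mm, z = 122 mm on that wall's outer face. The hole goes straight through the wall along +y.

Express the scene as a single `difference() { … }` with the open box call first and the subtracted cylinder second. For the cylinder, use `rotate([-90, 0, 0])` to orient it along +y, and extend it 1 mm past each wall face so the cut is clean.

difference() {
  open_box();
  translate([113, -1, 122]) rotate([-90, 0, 0]) cylinder(h = 24, r = 22);
}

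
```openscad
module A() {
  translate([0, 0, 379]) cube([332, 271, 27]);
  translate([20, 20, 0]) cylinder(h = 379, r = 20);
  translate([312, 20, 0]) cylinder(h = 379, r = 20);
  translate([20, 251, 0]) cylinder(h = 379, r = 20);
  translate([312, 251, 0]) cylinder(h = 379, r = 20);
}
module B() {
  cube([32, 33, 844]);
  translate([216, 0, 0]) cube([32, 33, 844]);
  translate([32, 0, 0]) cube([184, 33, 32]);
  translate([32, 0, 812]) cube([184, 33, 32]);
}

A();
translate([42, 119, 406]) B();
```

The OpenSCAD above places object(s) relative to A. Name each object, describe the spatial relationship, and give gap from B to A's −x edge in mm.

A is a stool. B is a picture frame. The picture frame is on top of the stool, centred. The gap from the picture frame to the stool's −x edge is 42 mm.

The picture frame's min-x is at 42; the stool's min-x is 0; gap = 42 mm.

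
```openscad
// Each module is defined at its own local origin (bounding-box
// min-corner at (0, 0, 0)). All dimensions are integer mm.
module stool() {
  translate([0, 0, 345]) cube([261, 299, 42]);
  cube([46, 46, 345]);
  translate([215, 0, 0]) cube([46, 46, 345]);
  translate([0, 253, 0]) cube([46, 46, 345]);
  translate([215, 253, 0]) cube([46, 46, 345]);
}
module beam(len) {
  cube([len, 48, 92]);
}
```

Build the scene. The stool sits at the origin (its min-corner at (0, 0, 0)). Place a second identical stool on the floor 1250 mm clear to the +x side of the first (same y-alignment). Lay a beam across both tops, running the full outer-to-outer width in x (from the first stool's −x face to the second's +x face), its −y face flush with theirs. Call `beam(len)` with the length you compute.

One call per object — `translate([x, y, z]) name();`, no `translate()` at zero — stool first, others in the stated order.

stool();
translate([1511, 0, 0]) stool();
translate([0, 0, 387]) beam(1772);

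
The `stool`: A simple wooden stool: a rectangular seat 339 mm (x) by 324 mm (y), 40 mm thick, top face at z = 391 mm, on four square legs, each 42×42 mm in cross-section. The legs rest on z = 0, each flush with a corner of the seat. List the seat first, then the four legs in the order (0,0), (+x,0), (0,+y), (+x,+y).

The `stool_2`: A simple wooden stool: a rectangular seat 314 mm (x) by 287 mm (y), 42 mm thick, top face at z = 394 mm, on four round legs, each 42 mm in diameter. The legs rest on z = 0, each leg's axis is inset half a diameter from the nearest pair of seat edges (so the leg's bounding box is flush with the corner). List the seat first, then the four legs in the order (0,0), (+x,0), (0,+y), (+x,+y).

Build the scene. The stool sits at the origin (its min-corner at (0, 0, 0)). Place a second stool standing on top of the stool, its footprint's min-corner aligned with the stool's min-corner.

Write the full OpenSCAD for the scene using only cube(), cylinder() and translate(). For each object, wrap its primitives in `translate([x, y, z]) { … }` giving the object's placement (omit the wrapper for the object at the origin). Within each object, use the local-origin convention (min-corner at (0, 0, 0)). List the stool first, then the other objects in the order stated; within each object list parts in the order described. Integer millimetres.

translate([0, 0, 351]) cube([339, 324, 40]);
cube([42, 42, 351]);
translate([297, 0, 0]) cube([42, 42, 351]);
translate([0, 282, 0]) cube([42, 42, 351]);
translate([297, 282, 0]) cube([42, 42, 351]);
translate([0, 0, 391]) {
  translate([0, 0, 352]) cube([314, 287, 42]);
  translate([21, 21, 0]) cylinder(h = 352, r = 21);
  translate([293, 21, 0]) cylinder(h = 352, r = 21);
  translate([21, 266, 0]) cylinder(h = 352, r = 21);
  translate([293, 266, 0]) cylinder(h = 352, r = 21);
}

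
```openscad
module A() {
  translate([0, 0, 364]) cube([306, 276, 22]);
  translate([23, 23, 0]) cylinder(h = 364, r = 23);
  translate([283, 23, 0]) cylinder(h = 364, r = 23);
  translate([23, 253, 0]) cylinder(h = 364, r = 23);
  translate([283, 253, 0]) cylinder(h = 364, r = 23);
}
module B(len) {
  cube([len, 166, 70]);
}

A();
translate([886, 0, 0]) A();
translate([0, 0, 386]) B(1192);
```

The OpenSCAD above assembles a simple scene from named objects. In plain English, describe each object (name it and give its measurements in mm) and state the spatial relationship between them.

A is a simple wooden stool: a rectangular seat 306 mm (x) by 276 mm (y), 22 mm thick, top face at z = 386 mm, on four round legs, each 46 mm in diameter. The legs rest on z = 0, each leg's axis is inset half a diameter from the nearest pair of seat edges (so the leg's bounding box is flush with the corner).

B is a rectangular beam 1192 mm long (x), 166 mm deep (y), 70 mm thick (z).

The beam spans the tops of two stools placed 580 mm apart, resting at z = 386 mm.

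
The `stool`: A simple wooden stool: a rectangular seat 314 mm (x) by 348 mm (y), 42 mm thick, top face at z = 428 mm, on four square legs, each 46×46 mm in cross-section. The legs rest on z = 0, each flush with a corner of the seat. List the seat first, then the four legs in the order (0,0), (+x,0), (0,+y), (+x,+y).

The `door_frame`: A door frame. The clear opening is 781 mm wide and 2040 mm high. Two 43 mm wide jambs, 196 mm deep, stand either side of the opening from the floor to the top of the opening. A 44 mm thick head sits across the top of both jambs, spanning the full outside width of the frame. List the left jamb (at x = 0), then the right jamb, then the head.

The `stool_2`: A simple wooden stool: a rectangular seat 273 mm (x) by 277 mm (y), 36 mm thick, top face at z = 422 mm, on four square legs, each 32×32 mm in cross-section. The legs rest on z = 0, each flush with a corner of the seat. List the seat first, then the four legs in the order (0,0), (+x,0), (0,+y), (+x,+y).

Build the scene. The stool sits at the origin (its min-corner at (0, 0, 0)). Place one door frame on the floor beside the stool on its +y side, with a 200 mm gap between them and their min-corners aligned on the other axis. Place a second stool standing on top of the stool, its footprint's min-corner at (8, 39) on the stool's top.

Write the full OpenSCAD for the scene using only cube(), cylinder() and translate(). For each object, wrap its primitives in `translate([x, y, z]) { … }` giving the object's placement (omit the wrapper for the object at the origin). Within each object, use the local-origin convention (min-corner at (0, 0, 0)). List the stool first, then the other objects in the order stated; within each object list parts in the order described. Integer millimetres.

translate([0, 0, 386]) cube([314, 348, 42]);
cube([46, 46, 386]);
translate([268, 0, 0]) cube([46, 46, 386]);
translate([0, 302, 0]) cube([46, 46, 386]);
translate([268, 302, 0]) cube([46, 46, 386]);
translate([0, 548, 0]) {
  cube([43, 196, 2040]);
  translate([824, 0, 0]) cube([43, 196, 2040]);
  translate([0, 0, 2040]) cube([867, 196, 44]);
}
translate([8, 39, 428]) {
  translate([0, 0, 386]) cube([273, 277, 36]);
  cube([32, 32, 386]);
  translate([241, 0, 0]) cube([32, 32, 386]);
  translate([0, 245, 0]) cube([32, 32, 386]);
  translate([241, 245, 0]) cube([32, 32, 386]);
}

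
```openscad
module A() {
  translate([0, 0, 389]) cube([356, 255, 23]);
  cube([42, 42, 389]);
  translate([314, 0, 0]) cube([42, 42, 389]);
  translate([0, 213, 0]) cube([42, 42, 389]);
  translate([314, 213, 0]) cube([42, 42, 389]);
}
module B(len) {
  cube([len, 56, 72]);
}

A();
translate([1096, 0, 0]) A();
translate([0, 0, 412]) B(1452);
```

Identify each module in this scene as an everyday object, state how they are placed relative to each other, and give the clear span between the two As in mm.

Second stool starts at x = 1096; first ends at x = 356; clear span = 1096 − 356 = 740 mm.

A is a stool. B is a beam. A beam spans the tops of two stools. The clear span between the two stools is 740 mm.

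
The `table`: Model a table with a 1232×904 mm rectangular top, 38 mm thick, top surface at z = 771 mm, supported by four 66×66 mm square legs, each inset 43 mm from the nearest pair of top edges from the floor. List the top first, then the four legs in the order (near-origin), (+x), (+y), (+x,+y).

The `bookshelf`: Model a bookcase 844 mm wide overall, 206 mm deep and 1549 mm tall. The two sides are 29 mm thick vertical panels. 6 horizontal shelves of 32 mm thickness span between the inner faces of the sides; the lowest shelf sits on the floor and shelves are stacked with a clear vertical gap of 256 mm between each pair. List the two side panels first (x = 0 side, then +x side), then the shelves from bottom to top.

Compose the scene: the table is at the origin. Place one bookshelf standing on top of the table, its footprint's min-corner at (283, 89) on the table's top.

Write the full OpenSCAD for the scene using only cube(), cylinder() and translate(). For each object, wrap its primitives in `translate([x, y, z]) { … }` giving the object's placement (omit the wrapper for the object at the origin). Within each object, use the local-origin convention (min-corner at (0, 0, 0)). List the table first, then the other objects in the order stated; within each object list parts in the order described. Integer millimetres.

translate([0, 0, 733]) cube([1232, 904, 38]);
translate([43, 43, 0]) cube([66, 66, 733]);
translate([1123, 43, 0]) cube([66, 66, 733]);
translate([43, 795, 0]) cube([66, 66, 733]);
translate([1123, 795, 0]) cube([66, 66, 733]);
translate([283, 89, 771]) {
  cube([29, 206, 1549]);
  translate([815, 0, 0]) cube([29, 206, 1549]);
  translate([29, 0, 0]) cube([786, 206, 32]);
  translate([29, 0, 288]) cube([786, 206, 32]);
  translate([29, 0, 576]) cube([786, 206, 32]);
  translate([29, 0, 864]) cube([786, 206, 32]);
  translate([29, 0, 1152]) cube([786, 206, 32]);
  translate([29, 0, 1440]) cube([786, 206, 32]);
}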